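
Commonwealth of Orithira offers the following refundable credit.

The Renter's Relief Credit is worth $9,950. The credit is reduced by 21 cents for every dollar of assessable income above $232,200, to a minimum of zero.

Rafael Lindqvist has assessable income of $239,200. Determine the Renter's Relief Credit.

$8,480

Renter's Relief Credit: 21% of the $7,000 excess over $232,200 is $1,470; credit = $9,950 − $1,470 = $8,480.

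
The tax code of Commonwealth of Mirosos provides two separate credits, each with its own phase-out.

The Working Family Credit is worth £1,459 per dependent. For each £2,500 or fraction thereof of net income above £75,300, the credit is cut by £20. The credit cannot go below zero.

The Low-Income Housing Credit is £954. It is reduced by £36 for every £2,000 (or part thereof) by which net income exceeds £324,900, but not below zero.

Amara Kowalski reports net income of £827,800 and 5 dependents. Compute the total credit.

£1,275

Working Family Credit: base = 5 × £1,459 = £7,295. income exceeds £75,300 by £752,500, which is 301 full-or-partial £2,500 increments; reduction = 301 × £20 = £6,020, leaving £1,275.
Low-Income Housing Credit: income exceeds £324,900 by £502,900 → 252 increments × £36 = £9,072 ≥ base, so the credit is £0.
Total: £1,275 + £0 = £1,275.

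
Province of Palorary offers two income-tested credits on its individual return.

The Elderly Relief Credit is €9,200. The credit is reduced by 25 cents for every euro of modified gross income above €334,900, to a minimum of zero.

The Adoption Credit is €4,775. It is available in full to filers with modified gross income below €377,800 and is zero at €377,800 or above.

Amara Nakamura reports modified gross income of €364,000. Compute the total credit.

Elderly Relief Credit: 25% of the €29,100 excess over €334,900 is €7,275; credit = €9,200 − €7,275 = €1,925.
Adoption Credit: €364,000 is below the €377,800 cutoff, so the full €4,775 applies.
Total: €1,925 + €4,775 = €6,700.

€6,700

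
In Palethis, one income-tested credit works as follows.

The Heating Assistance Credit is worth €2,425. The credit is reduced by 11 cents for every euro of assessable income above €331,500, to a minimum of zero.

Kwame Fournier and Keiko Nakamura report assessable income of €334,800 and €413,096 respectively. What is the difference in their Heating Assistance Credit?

Kwame (€334,800): Heating Assistance Credit: 11% of the €3,300 excess over €331,500 is €363; credit = €2,425 − €363 = €2,062.
Keiko (€413,096): Heating Assistance Credit: 11% of the €81,596 excess over €331,500 is €8,975.56 ≥ base, so the credit is €0.
Difference: |€2,062 − €0| = €2,062.

€2,062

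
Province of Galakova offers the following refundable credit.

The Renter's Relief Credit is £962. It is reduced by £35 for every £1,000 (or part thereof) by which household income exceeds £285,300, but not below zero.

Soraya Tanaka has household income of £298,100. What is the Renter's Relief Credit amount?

£507

Renter's Relief Credit: income exceeds £285,300 by £12,800, which is 13 full-or-partial £1,000 increments; reduction = 13 × £35 = £455, leaving £507.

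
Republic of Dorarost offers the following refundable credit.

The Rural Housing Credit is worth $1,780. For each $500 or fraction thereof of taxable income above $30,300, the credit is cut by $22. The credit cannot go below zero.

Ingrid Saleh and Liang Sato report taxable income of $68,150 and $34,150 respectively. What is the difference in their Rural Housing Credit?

Ingrid ($68,150): Rural Housing Credit: income exceeds $30,300 by $37,850, which is 76 full-or-partial $500 increments; reduction = 76 × $22 = $1,672, leaving $108.
Liang ($34,150): Rural Housing Credit: income exceeds $30,300 by $3,850, which is 8 full-or-partial $500 increments; reduction = 8 × $22 = $176, leaving $1,604.
Difference: |$108 − $1,604| = $1,496.

$1,496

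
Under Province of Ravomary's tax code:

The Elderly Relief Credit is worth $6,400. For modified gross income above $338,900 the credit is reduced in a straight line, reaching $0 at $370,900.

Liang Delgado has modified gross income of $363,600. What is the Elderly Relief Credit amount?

$1,460

Elderly Relief Credit: $363,600 is $24,700 into a $32,000 phase-out range, leaving 7,300/32,000 of the credit: $6,400 × 7,300/32,000 = $1,460.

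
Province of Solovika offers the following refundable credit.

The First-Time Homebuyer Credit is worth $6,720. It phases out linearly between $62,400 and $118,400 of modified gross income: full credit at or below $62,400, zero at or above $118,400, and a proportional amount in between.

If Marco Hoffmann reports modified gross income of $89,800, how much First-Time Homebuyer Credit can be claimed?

First-Time Homebuyer Credit: $89,800 is $27,400 into a $56,000 phase-out range, leaving 28,600/56,000 of the credit: $6,720 × 28,600/56,000 = $3,432.

$3,432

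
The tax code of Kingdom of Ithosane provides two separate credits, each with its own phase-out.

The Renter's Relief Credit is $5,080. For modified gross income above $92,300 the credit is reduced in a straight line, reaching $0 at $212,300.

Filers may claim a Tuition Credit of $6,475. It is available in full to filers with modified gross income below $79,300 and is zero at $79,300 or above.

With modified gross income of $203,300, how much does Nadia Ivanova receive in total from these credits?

Renter's Relief Credit: $203,300 is $111,000 into a $120,000 phase-out range, leaving 9,000/120,000 of the credit: $5,080 × 9,000/120,000 = $381.
Tuition Credit: $203,300 meets or exceeds the $79,300 cutoff, so the credit is $0.
Total: $381 + $0 = $381.

$381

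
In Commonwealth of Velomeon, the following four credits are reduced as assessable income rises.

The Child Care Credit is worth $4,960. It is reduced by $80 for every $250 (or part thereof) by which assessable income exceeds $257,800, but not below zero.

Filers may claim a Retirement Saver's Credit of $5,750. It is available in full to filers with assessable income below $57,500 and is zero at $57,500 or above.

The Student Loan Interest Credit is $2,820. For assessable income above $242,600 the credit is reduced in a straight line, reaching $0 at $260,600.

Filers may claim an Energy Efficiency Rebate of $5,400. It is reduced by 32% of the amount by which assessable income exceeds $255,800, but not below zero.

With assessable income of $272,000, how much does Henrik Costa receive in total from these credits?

Child Care Credit: income exceeds $257,800 by $14,200, which is 57 full-or-partial $250 increments; reduction = 57 × $80 = $4,560, leaving $400.
Retirement Saver's Credit: $272,000 meets or exceeds the $57,500 cutoff, so the credit is $0.
Student Loan Interest Credit: $272,000 is at or above $260,600, so the credit is $0.
Energy Efficiency Rebate: 32% of the $16,200 excess over $255,800 is $5,184; credit = $5,400 − $5,184 = $216.
Total: $400 + $0 + $0 + $216 = $616.

$616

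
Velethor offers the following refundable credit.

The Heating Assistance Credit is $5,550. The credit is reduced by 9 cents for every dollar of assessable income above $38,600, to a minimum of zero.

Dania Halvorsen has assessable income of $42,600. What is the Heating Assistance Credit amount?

$5,190

Heating Assistance Credit: 9% of the $4,000 excess over $38,600 is $360; credit = $5,550 − $360 = $5,190.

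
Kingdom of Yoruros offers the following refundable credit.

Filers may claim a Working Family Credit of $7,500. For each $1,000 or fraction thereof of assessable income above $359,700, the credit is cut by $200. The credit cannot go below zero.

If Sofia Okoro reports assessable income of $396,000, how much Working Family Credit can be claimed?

Working Family Credit: income exceeds $359,700 by $36,300, which is 37 full-or-partial $1,000 increments; reduction = 37 × $200 = $7,400, leaving $100.

$100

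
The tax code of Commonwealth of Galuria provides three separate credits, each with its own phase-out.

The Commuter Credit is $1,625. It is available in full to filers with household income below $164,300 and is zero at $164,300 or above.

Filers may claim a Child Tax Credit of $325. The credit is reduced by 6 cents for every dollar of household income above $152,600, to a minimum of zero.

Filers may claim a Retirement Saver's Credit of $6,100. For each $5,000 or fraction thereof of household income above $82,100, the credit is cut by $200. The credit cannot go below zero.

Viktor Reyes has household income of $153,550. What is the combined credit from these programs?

$4,993

Commuter Credit: $153,550 is below the $164,300 cutoff, so the full $1,625 applies.
Child Tax Credit: 6% of the $950 excess over $152,600 is $57; credit = $325 − $57 = $268.
Retirement Saver's Credit: income exceeds $82,100 by $71,450, which is 15 full-or-partial $5,000 increments; reduction = 15 × $200 = $3,000, leaving $3,100.
Total: $1,625 + $268 + $3,100 = $4,993.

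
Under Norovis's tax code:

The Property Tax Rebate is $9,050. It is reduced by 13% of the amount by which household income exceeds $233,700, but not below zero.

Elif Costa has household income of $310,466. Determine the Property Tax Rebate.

$0

Property Tax Rebate: 13% of the $76,766 excess over $233,700 is $9,979.58 ≥ base, so the credit is $0.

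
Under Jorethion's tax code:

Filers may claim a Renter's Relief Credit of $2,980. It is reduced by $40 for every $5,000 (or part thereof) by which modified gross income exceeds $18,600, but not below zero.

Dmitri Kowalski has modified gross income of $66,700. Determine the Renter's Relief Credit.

$2,580

Renter's Relief Credit: income exceeds $18,600 by $48,100, which is 10 full-or-partial $5,000 increments; reduction = 10 × $40 = $400, leaving $2,580.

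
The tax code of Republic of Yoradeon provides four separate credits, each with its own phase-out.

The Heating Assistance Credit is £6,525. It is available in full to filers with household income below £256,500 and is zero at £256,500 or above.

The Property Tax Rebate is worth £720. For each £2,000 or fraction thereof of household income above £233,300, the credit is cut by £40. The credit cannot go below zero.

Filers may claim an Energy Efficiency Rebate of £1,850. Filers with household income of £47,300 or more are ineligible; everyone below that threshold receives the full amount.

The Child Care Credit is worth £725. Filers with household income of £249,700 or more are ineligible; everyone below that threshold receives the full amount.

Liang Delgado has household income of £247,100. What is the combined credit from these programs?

£7,690

Heating Assistance Credit: £247,100 is below the £256,500 cutoff, so the full £6,525 applies.
Property Tax Rebate: income exceeds £233,300 by £13,800, which is 7 full-or-partial £2,000 increments; reduction = 7 × £40 = £280, leaving £440.
Energy Efficiency Rebate: £247,100 meets or exceeds the £47,300 cutoff, so the credit is £0.
Child Care Credit: £247,100 is below the £249,700 cutoff, so the full £725 applies.
Total: £6,525 + £440 + £0 + £725 = £7,690.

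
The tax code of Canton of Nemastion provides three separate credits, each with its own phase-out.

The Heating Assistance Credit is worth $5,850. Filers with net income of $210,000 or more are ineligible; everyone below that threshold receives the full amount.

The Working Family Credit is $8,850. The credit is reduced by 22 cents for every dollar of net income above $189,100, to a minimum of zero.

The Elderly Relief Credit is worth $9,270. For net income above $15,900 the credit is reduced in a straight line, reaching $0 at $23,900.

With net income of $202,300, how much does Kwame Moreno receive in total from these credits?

$11,796

Heating Assistance Credit: $202,300 is below the $210,000 cutoff, so the full $5,850 applies.
Working Family Credit: 22% of the $13,200 excess over $189,100 is $2,904; credit = $8,850 − $2,904 = $5,946.
Elderly Relief Credit: $202,300 is at or above $23,900, so the credit is $0.
Total: $5,850 + $5,946 + $0 = $11,796.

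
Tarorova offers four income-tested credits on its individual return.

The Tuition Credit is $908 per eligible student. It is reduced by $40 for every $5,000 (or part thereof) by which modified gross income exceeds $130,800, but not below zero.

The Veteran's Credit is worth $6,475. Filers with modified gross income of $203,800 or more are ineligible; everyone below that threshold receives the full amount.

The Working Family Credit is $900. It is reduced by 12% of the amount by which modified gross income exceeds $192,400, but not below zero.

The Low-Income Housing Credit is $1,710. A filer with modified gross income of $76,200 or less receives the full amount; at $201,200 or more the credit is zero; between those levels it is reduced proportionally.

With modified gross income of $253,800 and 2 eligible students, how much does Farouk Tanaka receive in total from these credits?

$816

Tuition Credit: base = 2 × $908 = $1,816. income exceeds $130,800 by $123,000, which is 25 full-or-partial $5,000 increments; reduction = 25 × $40 = $1,000, leaving $816.
Veteran's Credit: $253,800 meets or exceeds the $203,800 cutoff, so the credit is $0.
Working Family Credit: 12% of the $61,400 excess over $192,400 is $7,368 ≥ base, so the credit is $0.
Low-Income Housing Credit: $253,800 is at or above $201,200, so the credit is $0.
Total: $816 + $0 + $0 + $0 = $816.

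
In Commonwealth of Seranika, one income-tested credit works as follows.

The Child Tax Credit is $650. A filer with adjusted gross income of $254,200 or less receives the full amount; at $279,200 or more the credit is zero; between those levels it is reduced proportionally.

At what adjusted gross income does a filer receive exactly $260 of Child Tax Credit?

$260 is 260/650 of the full $650, so 390/650 of the $25,000 range has been used: income = $254,200 + $25,000 × 390/650 = $269,200.

$269,200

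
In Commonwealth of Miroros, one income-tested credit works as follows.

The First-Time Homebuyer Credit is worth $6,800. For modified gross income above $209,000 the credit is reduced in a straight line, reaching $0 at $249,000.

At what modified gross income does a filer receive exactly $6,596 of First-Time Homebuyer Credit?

$210,200

$6,596 is 6,596/6,800 of the full $6,800, so 204/6,800 of the $40,000 range has been used: income = $209,000 + $40,000 × 204/6,800 = $210,200.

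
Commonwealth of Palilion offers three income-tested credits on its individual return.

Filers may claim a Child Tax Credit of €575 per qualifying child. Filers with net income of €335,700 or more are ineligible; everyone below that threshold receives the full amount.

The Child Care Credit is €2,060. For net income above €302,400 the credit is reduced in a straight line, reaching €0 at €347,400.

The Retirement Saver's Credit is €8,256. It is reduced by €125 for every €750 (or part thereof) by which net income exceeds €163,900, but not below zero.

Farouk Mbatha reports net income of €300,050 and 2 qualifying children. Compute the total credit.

Child Tax Credit: base = 2 × €575 = €1,150. €300,050 is below the €335,700 cutoff, so the full €1,150 applies.
Child Care Credit: €300,050 is at or below the €302,400 threshold, so the full €2,060 applies.
Retirement Saver's Credit: income exceeds €163,900 by €136,150 → 182 increments × €125 = €22,750 ≥ base, so the credit is €0.
Total: €1,150 + €2,060 + €0 = €3,210.

€3,210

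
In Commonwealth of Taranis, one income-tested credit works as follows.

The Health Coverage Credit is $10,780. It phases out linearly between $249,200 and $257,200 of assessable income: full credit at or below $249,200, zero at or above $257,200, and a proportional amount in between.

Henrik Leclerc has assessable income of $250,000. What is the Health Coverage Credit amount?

Health Coverage Credit: $250,000 is $800 into a $8,000 phase-out range, leaving 7,200/8,000 of the credit: $10,780 × 7,200/8,000 = $9,702.

$9,702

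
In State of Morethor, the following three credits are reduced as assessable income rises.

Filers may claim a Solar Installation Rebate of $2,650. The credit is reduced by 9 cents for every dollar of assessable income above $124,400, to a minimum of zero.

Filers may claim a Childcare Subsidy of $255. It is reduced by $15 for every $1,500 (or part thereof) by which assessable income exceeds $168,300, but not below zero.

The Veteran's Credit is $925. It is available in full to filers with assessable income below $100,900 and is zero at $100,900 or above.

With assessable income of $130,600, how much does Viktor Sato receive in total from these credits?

$2,347

Solar Installation Rebate: 9% of the $6,200 excess over $124,400 is $558; credit = $2,650 − $558 = $2,092.
Childcare Subsidy: $130,600 is at or below the $168,300 threshold, so the full $255 applies.
Veteran's Credit: $130,600 meets or exceeds the $100,900 cutoff, so the credit is $0.
Total: $2,092 + $255 + $0 = $2,347.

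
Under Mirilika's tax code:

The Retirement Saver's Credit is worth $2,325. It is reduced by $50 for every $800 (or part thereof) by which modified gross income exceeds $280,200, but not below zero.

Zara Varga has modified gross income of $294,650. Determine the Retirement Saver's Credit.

Retirement Saver's Credit: income exceeds $280,200 by $14,450, which is 19 full-or-partial $800 increments; reduction = 19 × $50 = $950, leaving $1,375.

$1,375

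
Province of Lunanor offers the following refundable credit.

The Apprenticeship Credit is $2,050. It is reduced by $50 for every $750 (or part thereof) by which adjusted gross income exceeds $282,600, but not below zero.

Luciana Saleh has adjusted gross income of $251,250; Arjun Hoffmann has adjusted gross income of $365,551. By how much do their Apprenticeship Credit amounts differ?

$2,050

Luciana ($251,250): Apprenticeship Credit: $251,250 is at or below the $282,600 threshold, so the full $2,050 applies.
Arjun ($365,551): Apprenticeship Credit: income exceeds $282,600 by $82,951 → 111 increments × $50 = $5,550 ≥ base, so the credit is $0.
Difference: |$2,050 − $0| = $2,050.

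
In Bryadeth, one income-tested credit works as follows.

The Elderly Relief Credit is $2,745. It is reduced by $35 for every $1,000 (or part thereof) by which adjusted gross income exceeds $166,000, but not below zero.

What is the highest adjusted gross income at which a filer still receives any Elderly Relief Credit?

After 78 increments the reduction is 78 × $35 = $2,730, leaving $15; one more increment wipes it out. Increment 78 ends at excess 78 × $1,000 = $78,000, so the highest qualifying income is $166,000 + $78,000 = $244,000.

$244,000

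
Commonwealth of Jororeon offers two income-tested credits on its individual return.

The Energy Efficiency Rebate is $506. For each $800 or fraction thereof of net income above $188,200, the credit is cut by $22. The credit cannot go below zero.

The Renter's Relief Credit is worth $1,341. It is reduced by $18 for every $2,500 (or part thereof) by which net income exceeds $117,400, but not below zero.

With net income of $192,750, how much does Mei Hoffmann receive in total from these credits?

$1,157

Energy Efficiency Rebate: income exceeds $188,200 by $4,550, which is 6 full-or-partial $800 increments; reduction = 6 × $22 = $132, leaving $374.
Renter's Relief Credit: income exceeds $117,400 by $75,350, which is 31 full-or-partial $2,500 increments; reduction = 31 × $18 = $558, leaving $783.
Total: $374 + $783 = $1,157.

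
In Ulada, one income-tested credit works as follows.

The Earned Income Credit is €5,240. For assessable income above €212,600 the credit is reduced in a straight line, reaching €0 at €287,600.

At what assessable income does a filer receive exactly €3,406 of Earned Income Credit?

€238,850

€3,406 is 3,406/5,240 of the full €5,240, so 1,834/5,240 of the €75,000 range has been used: income = €212,600 + €75,000 × 1,834/5,240 = €238,850.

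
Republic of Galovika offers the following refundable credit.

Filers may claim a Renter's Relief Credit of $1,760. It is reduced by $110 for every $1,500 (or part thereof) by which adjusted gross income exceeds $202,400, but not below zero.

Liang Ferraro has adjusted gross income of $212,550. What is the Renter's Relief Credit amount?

Renter's Relief Credit: income exceeds $202,400 by $10,150, which is 7 full-or-partial $1,500 increments; reduction = 7 × $110 = $770, leaving $990.

$990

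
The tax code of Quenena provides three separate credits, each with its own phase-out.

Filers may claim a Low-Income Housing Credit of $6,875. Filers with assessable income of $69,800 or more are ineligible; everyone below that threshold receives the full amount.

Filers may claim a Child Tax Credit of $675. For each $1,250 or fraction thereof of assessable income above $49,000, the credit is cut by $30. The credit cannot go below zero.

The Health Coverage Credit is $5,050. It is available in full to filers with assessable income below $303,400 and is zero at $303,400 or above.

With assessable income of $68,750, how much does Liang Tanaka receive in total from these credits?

$12,120

Low-Income Housing Credit: $68,750 is below the $69,800 cutoff, so the full $6,875 applies.
Child Tax Credit: income exceeds $49,000 by $19,750, which is 16 full-or-partial $1,250 increments; reduction = 16 × $30 = $480, leaving $195.
Health Coverage Credit: $68,750 is below the $303,400 cutoff, so the full $5,050 applies.
Total: $6,875 + $195 + $5,050 = $12,120.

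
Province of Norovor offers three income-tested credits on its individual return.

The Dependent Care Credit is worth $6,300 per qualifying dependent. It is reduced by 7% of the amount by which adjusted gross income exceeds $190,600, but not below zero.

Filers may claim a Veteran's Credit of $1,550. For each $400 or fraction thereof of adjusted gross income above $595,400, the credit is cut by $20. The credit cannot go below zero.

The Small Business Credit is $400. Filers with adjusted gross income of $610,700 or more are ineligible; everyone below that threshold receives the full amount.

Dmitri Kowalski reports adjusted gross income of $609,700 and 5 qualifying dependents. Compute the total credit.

$3,393

Dependent Care Credit: base = 5 × $6,300 = $31,500. 7% of the $419,100 excess over $190,600 is $29,337; credit = $31,500 − $29,337 = $2,163.
Veteran's Credit: income exceeds $595,400 by $14,300, which is 36 full-or-partial $400 increments; reduction = 36 × $20 = $720, leaving $830.
Small Business Credit: $609,700 is below the $610,700 cutoff, so the full $400 applies.
Total: $2,163 + $830 + $400 = $3,393.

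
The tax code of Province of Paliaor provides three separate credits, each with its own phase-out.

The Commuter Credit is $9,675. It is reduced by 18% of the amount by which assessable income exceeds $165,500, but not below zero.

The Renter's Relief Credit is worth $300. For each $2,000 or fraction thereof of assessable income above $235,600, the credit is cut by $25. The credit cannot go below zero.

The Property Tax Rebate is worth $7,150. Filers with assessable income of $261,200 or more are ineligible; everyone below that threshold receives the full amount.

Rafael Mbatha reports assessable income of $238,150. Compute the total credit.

$7,400

Commuter Credit: 18% of the $72,650 excess over $165,500 is $13,077 ≥ base, so the credit is $0.
Renter's Relief Credit: income exceeds $235,600 by $2,550, which is 2 full-or-partial $2,000 increments; reduction = 2 × $25 = $50, leaving $250.
Property Tax Rebate: $238,150 is below the $261,200 cutoff, so the full $7,150 applies.
Total: $0 + $250 + $7,150 = $7,400.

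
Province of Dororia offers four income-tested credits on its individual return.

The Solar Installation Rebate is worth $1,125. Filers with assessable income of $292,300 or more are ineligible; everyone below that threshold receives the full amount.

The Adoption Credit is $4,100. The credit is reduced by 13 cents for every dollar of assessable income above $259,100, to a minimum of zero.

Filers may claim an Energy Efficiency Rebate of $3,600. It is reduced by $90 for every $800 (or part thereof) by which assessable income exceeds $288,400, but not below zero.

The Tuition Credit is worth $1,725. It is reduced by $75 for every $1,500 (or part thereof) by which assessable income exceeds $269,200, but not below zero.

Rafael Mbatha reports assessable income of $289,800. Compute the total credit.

Solar Installation Rebate: $289,800 is below the $292,300 cutoff, so the full $1,125 applies.
Adoption Credit: 13% of the $30,700 excess over $259,100 is $3,991; credit = $4,100 − $3,991 = $109.
Energy Efficiency Rebate: income exceeds $288,400 by $1,400, which is 2 full-or-partial $800 increments; reduction = 2 × $90 = $180, leaving $3,420.
Tuition Credit: income exceeds $269,200 by $20,600, which is 14 full-or-partial $1,500 increments; reduction = 14 × $75 = $1,050, leaving $675.
Total: $1,125 + $109 + $3,420 + $675 = $5,329.

$5,329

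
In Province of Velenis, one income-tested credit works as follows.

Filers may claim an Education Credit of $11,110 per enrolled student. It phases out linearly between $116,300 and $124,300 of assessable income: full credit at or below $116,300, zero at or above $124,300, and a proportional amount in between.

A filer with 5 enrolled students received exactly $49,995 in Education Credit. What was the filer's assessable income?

$117,100

Full credit = 5 × $11,110 = $55,550.
$49,995 is 49,995/55,550 of the full $55,550, so 5,555/55,550 of the $8,000 range has been used: income = $116,300 + $8,000 × 5,555/55,550 = $117,100.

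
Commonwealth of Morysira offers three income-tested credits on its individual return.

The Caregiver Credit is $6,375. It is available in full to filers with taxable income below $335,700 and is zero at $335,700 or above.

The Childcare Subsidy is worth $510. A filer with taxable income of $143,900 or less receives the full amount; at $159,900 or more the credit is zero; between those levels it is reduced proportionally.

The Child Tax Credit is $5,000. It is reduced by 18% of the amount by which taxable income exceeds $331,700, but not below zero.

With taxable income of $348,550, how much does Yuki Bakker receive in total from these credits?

$1,967

Caregiver Credit: $348,550 meets or exceeds the $335,700 cutoff, so the credit is $0.
Childcare Subsidy: $348,550 is at or above $159,900, so the credit is $0.
Child Tax Credit: 18% of the $16,850 excess over $331,700 is $3,033; credit = $5,000 − $3,033 = $1,967.
Total: $0 + $0 + $1,967 = $1,967.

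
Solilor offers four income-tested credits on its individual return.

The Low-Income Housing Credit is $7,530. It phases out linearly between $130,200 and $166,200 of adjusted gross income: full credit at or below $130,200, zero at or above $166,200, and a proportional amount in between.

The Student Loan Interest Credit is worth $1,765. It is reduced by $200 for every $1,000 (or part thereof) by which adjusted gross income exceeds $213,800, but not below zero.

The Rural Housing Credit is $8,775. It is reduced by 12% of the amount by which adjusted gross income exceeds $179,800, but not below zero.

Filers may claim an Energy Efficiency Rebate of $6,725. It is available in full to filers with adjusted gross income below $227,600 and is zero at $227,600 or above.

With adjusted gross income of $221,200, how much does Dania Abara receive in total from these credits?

Low-Income Housing Credit: $221,200 is at or above $166,200, so the credit is $0.
Student Loan Interest Credit: income exceeds $213,800 by $7,400, which is 8 full-or-partial $1,000 increments; reduction = 8 × $200 = $1,600, leaving $165.
Rural Housing Credit: 12% of the $41,400 excess over $179,800 is $4,968; credit = $8,775 − $4,968 = $3,807.
Energy Efficiency Rebate: $221,200 is below the $227,600 cutoff, so the full $6,725 applies.
Total: $0 + $165 + $3,807 + $6,725 = $10,697.

$10,697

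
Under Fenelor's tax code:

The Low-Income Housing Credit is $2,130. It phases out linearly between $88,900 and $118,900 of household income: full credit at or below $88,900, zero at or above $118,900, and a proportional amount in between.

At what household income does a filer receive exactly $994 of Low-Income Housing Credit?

$104,900

$994 is 994/2,130 of the full $2,130, so 1,136/2,130 of the $30,000 range has been used: income = $88,900 + $30,000 × 1,136/2,130 = $104,900.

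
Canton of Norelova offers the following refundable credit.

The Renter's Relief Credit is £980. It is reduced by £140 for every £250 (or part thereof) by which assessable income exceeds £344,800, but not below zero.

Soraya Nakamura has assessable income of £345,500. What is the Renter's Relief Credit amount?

£560

Renter's Relief Credit: income exceeds £344,800 by £700, which is 3 full-or-partial £250 increments; reduction = 3 × £140 = £420, leaving £560.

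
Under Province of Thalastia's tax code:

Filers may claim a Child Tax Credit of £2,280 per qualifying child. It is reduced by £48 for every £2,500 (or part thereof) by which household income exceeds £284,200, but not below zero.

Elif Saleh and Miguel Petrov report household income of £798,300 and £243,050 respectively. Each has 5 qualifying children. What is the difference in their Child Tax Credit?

Elif (£798,300): Child Tax Credit: base = 5 × £2,280 = £11,400. income exceeds £284,200 by £514,100, which is 206 full-or-partial £2,500 increments; reduction = 206 × £48 = £9,888, leaving £1,512.
Miguel (£243,050): Child Tax Credit: base = 5 × £2,280 = £11,400. £243,050 is at or below the £284,200 threshold, so the full £11,400 applies.
Difference: |£1,512 − £11,400| = £9,888.

£9,888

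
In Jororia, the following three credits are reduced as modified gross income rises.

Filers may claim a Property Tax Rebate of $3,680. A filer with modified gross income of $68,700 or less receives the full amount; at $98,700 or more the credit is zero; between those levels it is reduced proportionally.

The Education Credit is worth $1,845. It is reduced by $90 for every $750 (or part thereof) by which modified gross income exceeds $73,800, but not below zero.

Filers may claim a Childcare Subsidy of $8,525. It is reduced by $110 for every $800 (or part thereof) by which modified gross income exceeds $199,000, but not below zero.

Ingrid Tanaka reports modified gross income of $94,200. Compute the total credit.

$9,077

Property Tax Rebate: $94,200 is $25,500 into a $30,000 phase-out range, leaving 4,500/30,000 of the credit: $3,680 × 4,500/30,000 = $552.
Education Credit: income exceeds $73,800 by $20,400 → 28 increments × $90 = $2,520 ≥ base, so the credit is $0.
Childcare Subsidy: $94,200 is at or below the $199,000 threshold, so the full $8,525 applies.
Total: $552 + $0 + $8,525 = $9,077.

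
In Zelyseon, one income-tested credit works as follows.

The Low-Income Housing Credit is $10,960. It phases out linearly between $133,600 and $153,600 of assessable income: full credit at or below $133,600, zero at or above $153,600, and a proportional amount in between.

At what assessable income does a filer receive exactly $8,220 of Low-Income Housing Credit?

$138,600

$8,220 is 8,220/10,960 of the full $10,960, so 2,740/10,960 of the $20,000 range has been used: income = $133,600 + $20,000 × 2,740/10,960 = $138,600.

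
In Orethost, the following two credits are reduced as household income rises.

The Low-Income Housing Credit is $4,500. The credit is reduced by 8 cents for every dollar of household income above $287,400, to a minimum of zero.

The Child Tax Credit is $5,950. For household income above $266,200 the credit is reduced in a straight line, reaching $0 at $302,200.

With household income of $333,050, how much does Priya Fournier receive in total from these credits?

$848

Low-Income Housing Credit: 8% of the $45,650 excess over $287,400 is $3,652; credit = $4,500 − $3,652 = $848.
Child Tax Credit: $333,050 is at or above $302,200, so the credit is $0.
Total: $848 + $0 = $848.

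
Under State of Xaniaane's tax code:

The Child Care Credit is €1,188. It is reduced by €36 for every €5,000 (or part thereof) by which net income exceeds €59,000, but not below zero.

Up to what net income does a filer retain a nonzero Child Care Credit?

After 32 increments the reduction is 32 × €36 = €1,152, leaving €36; one more increment wipes it out. Increment 32 ends at excess 32 × €5,000 = €160,000, so the highest qualifying income is €59,000 + €160,000 = €219,000.

€219,000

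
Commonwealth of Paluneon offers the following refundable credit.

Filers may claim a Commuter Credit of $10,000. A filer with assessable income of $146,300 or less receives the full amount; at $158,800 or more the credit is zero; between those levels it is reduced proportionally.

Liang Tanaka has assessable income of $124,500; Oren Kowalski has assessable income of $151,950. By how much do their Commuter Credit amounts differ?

Liang ($124,500): Commuter Credit: $124,500 is at or below the $146,300 threshold, so the full $10,000 applies.
Oren ($151,950): Commuter Credit: $151,950 is $5,650 into a $12,500 phase-out range, leaving 6,850/12,500 of the credit: $10,000 × 6,850/12,500 = $5,480.
Difference: |$10,000 − $5,480| = $4,520.

$4,520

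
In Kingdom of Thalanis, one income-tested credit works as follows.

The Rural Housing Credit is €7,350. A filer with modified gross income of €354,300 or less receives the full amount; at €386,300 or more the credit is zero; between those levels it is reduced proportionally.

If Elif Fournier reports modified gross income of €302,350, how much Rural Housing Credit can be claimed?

Rural Housing Credit: €302,350 is at or below the €354,300 threshold, so the full €7,350 applies.

€7,350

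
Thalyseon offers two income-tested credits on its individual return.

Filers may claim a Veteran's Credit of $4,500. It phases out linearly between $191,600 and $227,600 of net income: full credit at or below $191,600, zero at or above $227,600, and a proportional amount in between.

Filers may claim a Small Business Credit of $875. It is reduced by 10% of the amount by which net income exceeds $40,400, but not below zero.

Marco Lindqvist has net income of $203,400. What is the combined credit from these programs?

$3,025

Veteran's Credit: $203,400 is $11,800 into a $36,000 phase-out range, leaving 24,200/36,000 of the credit: $4,500 × 24,200/36,000 = $3,025.
Small Business Credit: 10% of the $163,000 excess over $40,400 is $16,300 ≥ base, so the credit is $0.
Total: $3,025 + $0 = $3,025.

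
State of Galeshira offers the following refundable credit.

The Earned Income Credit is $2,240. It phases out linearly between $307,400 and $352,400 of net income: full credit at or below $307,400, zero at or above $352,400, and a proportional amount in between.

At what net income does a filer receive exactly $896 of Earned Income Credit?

$334,400

$896 is 896/2,240 of the full $2,240, so 1,344/2,240 of the $45,000 range has been used: income = $307,400 + $45,000 × 1,344/2,240 = $334,400.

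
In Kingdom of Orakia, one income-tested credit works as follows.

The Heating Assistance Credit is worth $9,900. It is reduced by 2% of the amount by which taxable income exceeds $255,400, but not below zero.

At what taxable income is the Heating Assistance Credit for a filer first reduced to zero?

The credit falls by 2% of each dollar above $255,400, so it reaches zero when the excess is $9,900 / 2% = $495,000: income = $255,400 + $495,000 = $750,400.

$750,400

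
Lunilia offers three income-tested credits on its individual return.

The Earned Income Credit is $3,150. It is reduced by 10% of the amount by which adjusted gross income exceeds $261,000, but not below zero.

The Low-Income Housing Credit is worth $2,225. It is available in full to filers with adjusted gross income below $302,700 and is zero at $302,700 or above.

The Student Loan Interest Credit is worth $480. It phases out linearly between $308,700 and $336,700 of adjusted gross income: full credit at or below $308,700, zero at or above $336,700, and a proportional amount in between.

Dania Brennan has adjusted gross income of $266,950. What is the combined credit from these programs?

$5,260

Earned Income Credit: 10% of the $5,950 excess over $261,000 is $595; credit = $3,150 − $595 = $2,555.
Low-Income Housing Credit: $266,950 is below the $302,700 cutoff, so the full $2,225 applies.
Student Loan Interest Credit: $266,950 is at or below the $308,700 threshold, so the full $480 applies.
Total: $2,555 + $2,225 + $480 = $5,260.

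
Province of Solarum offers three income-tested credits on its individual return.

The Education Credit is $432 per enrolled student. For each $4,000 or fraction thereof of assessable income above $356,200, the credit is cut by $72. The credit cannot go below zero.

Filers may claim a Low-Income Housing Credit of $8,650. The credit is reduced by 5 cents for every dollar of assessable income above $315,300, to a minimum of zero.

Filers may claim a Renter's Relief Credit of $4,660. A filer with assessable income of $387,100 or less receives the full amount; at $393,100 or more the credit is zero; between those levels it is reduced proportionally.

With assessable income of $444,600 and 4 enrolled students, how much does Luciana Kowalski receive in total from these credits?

$2,257

Education Credit: base = 4 × $432 = $1,728. income exceeds $356,200 by $88,400, which is 23 full-or-partial $4,000 increments; reduction = 23 × $72 = $1,656, leaving $72.
Low-Income Housing Credit: 5% of the $129,300 excess over $315,300 is $6,465; credit = $8,650 − $6,465 = $2,185.
Renter's Relief Credit: $444,600 is at or above $393,100, so the credit is $0.
Total: $72 + $2,185 + $0 = $2,257.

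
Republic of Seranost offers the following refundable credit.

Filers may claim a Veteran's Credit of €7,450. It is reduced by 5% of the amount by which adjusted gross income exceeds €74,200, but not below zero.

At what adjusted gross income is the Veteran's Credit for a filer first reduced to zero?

The credit falls by 5% of each euro above €74,200, so it reaches zero when the excess is €7,450 / 5% = €149,000: income = €74,200 + €149,000 = €223,200.

€223,200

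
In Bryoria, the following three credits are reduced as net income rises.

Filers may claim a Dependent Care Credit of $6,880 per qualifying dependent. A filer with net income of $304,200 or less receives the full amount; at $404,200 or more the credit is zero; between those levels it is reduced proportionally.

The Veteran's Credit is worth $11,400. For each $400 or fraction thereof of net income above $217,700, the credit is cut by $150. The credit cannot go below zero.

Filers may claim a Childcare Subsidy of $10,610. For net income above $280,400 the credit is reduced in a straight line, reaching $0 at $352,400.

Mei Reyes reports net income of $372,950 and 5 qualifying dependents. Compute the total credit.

$10,750

Dependent Care Credit: base = 5 × $6,880 = $34,400. $372,950 is $68,750 into a $100,000 phase-out range, leaving 31,250/100,000 of the credit: $34,400 × 31,250/100,000 = $10,750.
Veteran's Credit: income exceeds $217,700 by $155,250 → 389 increments × $150 = $58,350 ≥ base, so the credit is $0.
Childcare Subsidy: $372,950 is at or above $352,400, so the credit is $0.
Total: $10,750 + $0 + $0 = $10,750.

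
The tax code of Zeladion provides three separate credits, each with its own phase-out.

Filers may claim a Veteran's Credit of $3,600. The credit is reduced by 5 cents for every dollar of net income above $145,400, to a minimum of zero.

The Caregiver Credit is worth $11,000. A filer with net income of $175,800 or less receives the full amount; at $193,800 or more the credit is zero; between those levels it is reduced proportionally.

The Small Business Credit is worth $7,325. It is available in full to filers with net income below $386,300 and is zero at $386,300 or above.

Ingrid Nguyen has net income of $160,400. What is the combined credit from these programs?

$21,175

Veteran's Credit: 5% of the $15,000 excess over $145,400 is $750; credit = $3,600 − $750 = $2,850.
Caregiver Credit: $160,400 is at or below the $175,800 threshold, so the full $11,000 applies.
Small Business Credit: $160,400 is below the $386,300 cutoff, so the full $7,325 applies.
Total: $2,850 + $11,000 + $7,325 = $21,175.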